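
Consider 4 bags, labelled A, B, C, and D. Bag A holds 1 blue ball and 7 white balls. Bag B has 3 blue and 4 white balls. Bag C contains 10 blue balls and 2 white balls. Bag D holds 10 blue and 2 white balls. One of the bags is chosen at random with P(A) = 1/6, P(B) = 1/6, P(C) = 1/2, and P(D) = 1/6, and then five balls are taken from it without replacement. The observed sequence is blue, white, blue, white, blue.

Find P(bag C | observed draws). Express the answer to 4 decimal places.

0.5097

For each hypothesis, P(data | H) works out to: P(data | bag A) = (1/8)(7/7)(0/6) = 0; P(data | bag B) = (3/7)(4/6)(2/5)(3/4)(1/3) = 0.028571; P(data | bag C) = (10/12)(2/11)(9/10)(1/9)(8/8) = 0.015152; P(data | bag D) = (10/12)(2/11)(9/10)(1/9)(8/8) = 0.015152.
The prior-weighted likelihoods are 1/6 · 0 = 0, 1/6 · 0.028571 = 0.0047619, 1/2 · 0.015152 = 0.0075758, 1/6 · 0.015152 = 0.0025253; these sum to 0.014863.
Therefore the posterior P(bag C | data) = (0.0075758) / (0.014863) = 0.50971.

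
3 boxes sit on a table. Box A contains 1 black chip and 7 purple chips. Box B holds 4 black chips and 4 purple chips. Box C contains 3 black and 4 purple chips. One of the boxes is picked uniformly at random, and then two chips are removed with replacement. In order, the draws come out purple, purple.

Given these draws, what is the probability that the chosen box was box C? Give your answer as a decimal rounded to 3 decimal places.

0.243

For each hypothesis, P(data | H) works out to: P(data | box A) = (7/8)(7/8) = 0.76562; P(data | box B) = (4/8)(4/8) = 0.25; P(data | box C) = (4/7)(4/7) = 0.32653.
The prior-weighted likelihoods are 1/3 · 0.76562 = 0.25521, 1/3 · 0.25 = 0.083333, 1/3 · 0.32653 = 0.10884; with total 0.44739.
Hence P(box C | data) = (0.10884) / (0.44739) = 0.24329.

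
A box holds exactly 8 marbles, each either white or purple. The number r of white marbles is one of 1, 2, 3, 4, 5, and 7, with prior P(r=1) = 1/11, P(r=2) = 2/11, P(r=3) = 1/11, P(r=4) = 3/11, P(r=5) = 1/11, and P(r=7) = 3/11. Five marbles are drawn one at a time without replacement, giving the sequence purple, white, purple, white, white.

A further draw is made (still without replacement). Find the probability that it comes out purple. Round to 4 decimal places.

0.6071

Under each hypothesis, the probability of the observed sequence is: P(data | r = 1) = (7/8)(1/7)(6/6)(0/5) = 0; P(data | r = 2) = (6/8)(2/7)(5/6)(1/5)(0/4) = 0; P(data | r = 3) = (5/8)(3/7)(4/6)(2/5)(1/4) = 1/56; P(data | r = 4) = (4/8)(4/7)(3/6)(3/5)(2/4) = 3/70; P(data | r = 5) = (3/8)(5/7)(2/6)(4/5)(3/4) = 3/56; P(data | r = 7) = (1/8)(7/7)(0/6) = 0.
The prior-weighted likelihoods are 1/11 · 0 = 0, 2/11 · 0 = 0, 1/11 · 1/56 = 1/616, 3/11 · 3/70 = 9/770, 1/11 · 3/56 = 3/616, 3/11 · 0 = 0; these sum to 1/55.
Normalising, the posterior is P(r = 1 | data) = 0, P(r = 2 | data) = 0, P(r = 3 | data) = 5/56, P(r = 4 | data) = 9/14, P(r = 5 | data) = 15/56, P(r = 7 | data) = 0.
So P(purple next | data) = Σ P(purple next | H) P(H | data) = (1)(5/56) + (2/3)(9/14) + (1/3)(15/56) = 17/28.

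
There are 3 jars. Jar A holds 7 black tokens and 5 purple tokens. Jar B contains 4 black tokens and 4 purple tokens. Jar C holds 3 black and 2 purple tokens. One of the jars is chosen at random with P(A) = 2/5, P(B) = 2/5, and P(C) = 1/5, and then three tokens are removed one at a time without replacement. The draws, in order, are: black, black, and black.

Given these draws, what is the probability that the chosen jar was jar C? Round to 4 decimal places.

The likelihood of the observed sequence under each hypothesis: P(data | jar A) = (7/12)(6/11)(5/10) = 0.15909; P(data | jar B) = (4/8)(3/7)(2/6) = 0.071429; P(data | jar C) = (3/5)(2/4)(1/3) = 0.1.
Multiplying each by its prior: 2/5 · 0.15909 = 0.063636, 2/5 · 0.071429 = 0.028571, 1/5 · 0.1 = 0.02; summing to 0.11221.
Therefore the posterior P(jar C | data) = (0.02) / (0.11221) = 0.17824.

0.1782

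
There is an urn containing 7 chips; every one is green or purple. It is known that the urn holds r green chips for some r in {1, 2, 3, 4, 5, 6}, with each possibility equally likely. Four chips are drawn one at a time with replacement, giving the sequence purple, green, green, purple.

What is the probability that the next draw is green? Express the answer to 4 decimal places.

0.5000

The likelihood of the observed sequence under each hypothesis: P(data | r = 1) = (6/7)(1/7)(1/7)(6/7) = 0.014994; P(data | r = 2) = (5/7)(2/7)(2/7)(5/7) = 0.041649; P(data | r = 3) = (4/7)(3/7)(3/7)(4/7) = 0.059975; P(data | r = 4) = (3/7)(4/7)(4/7)(3/7) = 0.059975; P(data | r = 5) = (2/7)(5/7)(5/7)(2/7) = 0.041649; P(data | r = 6) = (1/7)(6/7)(6/7)(1/7) = 0.014994.
Weighting by the prior gives 1/6 · 0.014994 = 0.002499, 1/6 · 0.041649 = 0.0069416, 1/6 · 0.059975 = 0.0099958, 1/6 · 0.059975 = 0.0099958, 1/6 · 0.041649 = 0.0069416, 1/6 · 0.014994 = 0.002499; summing to 0.038873.
The posterior is then P(r = 1 | data) = 0.064286, P(r = 2 | data) = 0.17857, P(r = 3 | data) = 0.25714, P(r = 4 | data) = 0.25714, P(r = 5 | data) = 0.17857, P(r = 6 | data) = 0.064286.
So P(green next | data) = Σ P(green next | H) P(H | data) = (1/7)(0.064286) + (2/7)(0.17857) + (3/7)(0.25714) + (4/7)(0.25714) + (5/7)(0.17857) + (6/7)(0.064286) = 0.5.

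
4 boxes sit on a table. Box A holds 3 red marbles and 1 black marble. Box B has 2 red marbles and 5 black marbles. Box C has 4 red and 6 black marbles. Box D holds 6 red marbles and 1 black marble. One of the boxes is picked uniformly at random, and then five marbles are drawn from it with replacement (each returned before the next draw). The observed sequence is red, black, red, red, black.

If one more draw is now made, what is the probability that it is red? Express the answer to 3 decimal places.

Compute the likelihood of the observed sequence for each case: P(data | box A) = (3/4)(1/4)(3/4)(3/4)(1/4) = 0.026367; P(data | box B) = (2/7)(5/7)(2/7)(2/7)(5/7) = 0.0119; P(data | box C) = (4/10)(6/10)(4/10)(4/10)(6/10) = 0.02304; P(data | box D) = (6/7)(1/7)(6/7)(6/7)(1/7) = 0.012852.
Weighting by the prior gives 1/4 · 0.026367 = 0.0065918, 1/4 · 0.0119 = 0.002975, 1/4 · 0.02304 = 0.00576, 1/4 · 0.012852 = 0.0032129; with total 0.01854.
Dividing through by the total gives posterior P(box A | data) = 0.35555, P(box B | data) = 0.16046, P(box C | data) = 0.31068, P(box D | data) = 0.1733.
The predictive probability is P(red next | data) = (3/4)(0.35555) + (2/7)(0.16046) + (2/5)(0.31068) + (6/7)(0.1733) = 0.58533.

0.585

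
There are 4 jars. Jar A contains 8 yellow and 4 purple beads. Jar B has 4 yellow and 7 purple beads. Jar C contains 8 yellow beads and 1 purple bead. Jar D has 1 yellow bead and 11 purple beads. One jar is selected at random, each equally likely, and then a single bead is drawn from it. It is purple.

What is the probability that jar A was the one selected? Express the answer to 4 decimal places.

0.1669

The likelihood of this draw under each hypothesis: P(data | jar A) = (4/12) = 0.33333; P(data | jar B) = (7/11) = 0.63636; P(data | jar C) = (1/9) = 0.11111; P(data | jar D) = (11/12) = 0.91667.
Weighting by the prior gives 1/4 · 0.33333 = 0.083333, 1/4 · 0.63636 = 0.15909, 1/4 · 0.11111 = 0.027778, 1/4 · 0.91667 = 0.22917; these sum to 0.49937.
Therefore the posterior P(jar A | data) = (0.083333) / (0.49937) = 0.16688.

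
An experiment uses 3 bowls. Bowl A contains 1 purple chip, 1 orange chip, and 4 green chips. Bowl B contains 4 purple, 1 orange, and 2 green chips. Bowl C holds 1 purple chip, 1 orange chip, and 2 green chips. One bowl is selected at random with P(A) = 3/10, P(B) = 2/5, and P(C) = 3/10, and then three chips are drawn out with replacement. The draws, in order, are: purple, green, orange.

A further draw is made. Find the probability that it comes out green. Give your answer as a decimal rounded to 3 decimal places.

Under each hypothesis, the probability of the observed sequence is: P(data | bowl A) = (1/6)(4/6)(1/6) = 0.018519; P(data | bowl B) = (4/7)(2/7)(1/7) = 0.023324; P(data | bowl C) = (1/4)(2/4)(1/4) = 0.03125.
Multiplying each by its prior: 3/10 · 0.018519 = 0.0055556, 2/5 · 0.023324 = 0.0093294, 3/10 · 0.03125 = 0.009375; summing to 0.02426.
The posterior is then P(bowl A | data) = 0.229, P(bowl B | data) = 0.38456, P(bowl C | data) = 0.38644.
The predictive probability is P(green next | data) = (2/3)(0.229) + (2/7)(0.38456) + (1/2)(0.38644) = 0.45576.

0.456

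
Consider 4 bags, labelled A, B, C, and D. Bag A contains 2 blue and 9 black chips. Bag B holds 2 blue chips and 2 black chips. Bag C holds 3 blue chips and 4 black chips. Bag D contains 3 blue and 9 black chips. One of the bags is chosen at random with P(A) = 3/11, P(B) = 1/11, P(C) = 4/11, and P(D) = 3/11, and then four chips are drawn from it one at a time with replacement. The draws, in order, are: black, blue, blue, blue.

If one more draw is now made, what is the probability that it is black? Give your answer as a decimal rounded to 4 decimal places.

Under each hypothesis, the probability of the observed sequence is: P(data | bag A) = (9/11)(2/11)(2/11)(2/11) = 0.0049177; P(data | bag B) = (2/4)(2/4)(2/4)(2/4) = 0.0625; P(data | bag C) = (4/7)(3/7)(3/7)(3/7) = 0.044981; P(data | bag D) = (9/12)(3/12)(3/12)(3/12) = 0.011719.
Weighting by the prior gives 3/11 · 0.0049177 = 0.0013412, 1/11 · 0.0625 = 0.0056818, 4/11 · 0.044981 = 0.016357, 3/11 · 0.011719 = 0.003196; these sum to 0.026576.
Normalising, the posterior is P(bag A | data) = 0.050466, P(bag B | data) = 0.2138, P(bag C | data) = 0.61548, P(bag D | data) = 0.12026.
The predictive probability is P(black next | data) = (9/11)(0.050466) + (1/2)(0.2138) + (4/7)(0.61548) + (3/4)(0.12026) = 0.59009.

0.5901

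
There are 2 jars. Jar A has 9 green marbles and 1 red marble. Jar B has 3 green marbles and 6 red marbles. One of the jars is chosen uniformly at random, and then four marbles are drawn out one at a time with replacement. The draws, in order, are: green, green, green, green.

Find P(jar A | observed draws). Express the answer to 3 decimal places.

Compute the likelihood of the observed sequence for each case: P(data | jar A) = (9/10)(9/10)(9/10)(9/10) = 0.6561; P(data | jar B) = (3/9)(3/9)(3/9)(3/9) = 0.012346.
Weighting by the prior gives 1/2 · 0.6561 = 0.32805, 1/2 · 0.012346 = 0.0061728; these sum to 0.33422.
Therefore the posterior P(jar A | data) = (0.32805) / (0.33422) = 0.98153.

0.982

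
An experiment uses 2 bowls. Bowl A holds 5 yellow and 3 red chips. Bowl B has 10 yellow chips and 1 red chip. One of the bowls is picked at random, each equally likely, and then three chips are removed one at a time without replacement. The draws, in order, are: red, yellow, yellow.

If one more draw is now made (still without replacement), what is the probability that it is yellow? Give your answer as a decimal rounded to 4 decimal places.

0.7349

Compute the likelihood of the observed sequence for each case: P(data | bowl A) = (3/8)(5/7)(4/6) = 5/28; P(data | bowl B) = (1/11)(10/10)(9/9) = 1/11.
The prior-weighted likelihoods are 1/2 · 5/28 = 5/56, 1/2 · 1/11 = 1/22; these sum to 83/616.
Normalising, the posterior is P(bowl A | data) = 55/83, P(bowl B | data) = 28/83.
The predictive probability is P(yellow next | data) = (3/5)(55/83) + (1)(28/83) = 61/83.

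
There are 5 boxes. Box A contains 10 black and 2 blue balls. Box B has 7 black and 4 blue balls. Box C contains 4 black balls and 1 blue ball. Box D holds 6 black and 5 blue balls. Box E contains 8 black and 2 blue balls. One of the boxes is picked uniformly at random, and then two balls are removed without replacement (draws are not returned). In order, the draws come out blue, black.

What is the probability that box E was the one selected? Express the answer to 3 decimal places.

The likelihood of the observed sequence under each hypothesis: P(data | box A) = (2/12)(10/11) = 0.15152; P(data | box B) = (4/11)(7/10) = 0.25455; P(data | box C) = (1/5)(4/4) = 0.2; P(data | box D) = (5/11)(6/10) = 0.27273; P(data | box E) = (2/10)(8/9) = 0.17778.
The prior-weighted likelihoods are 1/5 · 0.15152 = 0.030303, 1/5 · 0.25455 = 0.050909, 1/5 · 0.2 = 0.04, 1/5 · 0.27273 = 0.054545, 1/5 · 0.17778 = 0.035556; summing to 0.21131.
So P(box E | data) = (0.035556) / (0.21131) = 0.16826.

0.168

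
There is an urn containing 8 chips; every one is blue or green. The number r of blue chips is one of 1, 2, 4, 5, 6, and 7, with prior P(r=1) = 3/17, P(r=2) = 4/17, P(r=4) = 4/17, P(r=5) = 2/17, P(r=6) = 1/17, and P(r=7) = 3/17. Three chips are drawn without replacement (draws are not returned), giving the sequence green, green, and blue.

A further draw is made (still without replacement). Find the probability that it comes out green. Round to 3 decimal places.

The likelihood of the observed sequence under each hypothesis: P(data | r = 1) = (7/8)(6/7)(1/6) = 1/8; P(data | r = 2) = (6/8)(5/7)(2/6) = 5/28; P(data | r = 4) = (4/8)(3/7)(4/6) = 1/7; P(data | r = 5) = (3/8)(2/7)(5/6) = 5/56; P(data | r = 6) = (2/8)(1/7)(6/6) = 1/28; P(data | r = 7) = (1/8)(0/7) = 0.
Multiplying each by its prior: 3/17 · 1/8 = 3/136, 4/17 · 5/28 = 5/119, 4/17 · 1/7 = 4/119, 2/17 · 5/56 = 5/476, 1/17 · 1/28 = 1/476, 3/17 · 0 = 0; these sum to 15/136.
Normalising, the posterior is P(r = 1 | data) = 1/5, P(r = 2 | data) = 8/21, P(r = 4 | data) = 32/105, P(r = 5 | data) = 2/21, P(r = 6 | data) = 2/105, P(r = 7 | data) = 0.
So P(green next | data) = Σ P(green next | H) P(H | data) = (1)(1/5) + (4/5)(8/21) + (2/5)(32/105) + (1/5)(2/21) + (0)(2/105) = 113/175.

0.646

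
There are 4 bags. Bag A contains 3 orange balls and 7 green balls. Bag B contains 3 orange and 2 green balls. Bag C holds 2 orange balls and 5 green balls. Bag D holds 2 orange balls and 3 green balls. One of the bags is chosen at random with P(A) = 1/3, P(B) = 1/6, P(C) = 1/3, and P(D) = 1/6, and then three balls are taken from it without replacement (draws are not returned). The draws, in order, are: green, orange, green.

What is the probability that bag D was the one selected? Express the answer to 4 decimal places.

The likelihood of the observed sequence under each hypothesis: P(data | bag A) = (7/10)(3/9)(6/8) = 0.175; P(data | bag B) = (2/5)(3/4)(1/3) = 0.1; P(data | bag C) = (5/7)(2/6)(4/5) = 0.19048; P(data | bag D) = (3/5)(2/4)(2/3) = 0.2.
Weighting by the prior gives 1/3 · 0.175 = 0.058333, 1/6 · 0.1 = 0.016667, 1/3 · 0.19048 = 0.063492, 1/6 · 0.2 = 0.033333; these sum to 0.17183.
Hence P(bag D | data) = (0.033333) / (0.17183) = 0.194.

0.1940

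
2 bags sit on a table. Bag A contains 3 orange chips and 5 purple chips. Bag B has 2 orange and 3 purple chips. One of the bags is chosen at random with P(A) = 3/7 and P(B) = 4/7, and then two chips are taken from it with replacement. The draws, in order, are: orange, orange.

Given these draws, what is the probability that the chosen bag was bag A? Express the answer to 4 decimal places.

0.3973

Compute the likelihood of the observed sequence for each case: P(data | bag A) = (3/8)(3/8) = 0.14062; P(data | bag B) = (2/5)(2/5) = 0.16.
Multiplying each by its prior: 3/7 · 0.14062 = 0.060268, 4/7 · 0.16 = 0.091429; with total 0.1517.
By Bayes' rule, P(bag A | data) = (0.060268) / (0.1517) = 0.39729.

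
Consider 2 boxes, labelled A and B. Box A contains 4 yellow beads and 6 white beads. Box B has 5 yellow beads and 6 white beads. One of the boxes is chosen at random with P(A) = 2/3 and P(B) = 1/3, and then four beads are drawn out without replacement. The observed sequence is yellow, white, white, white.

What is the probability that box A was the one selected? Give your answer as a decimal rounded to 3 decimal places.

0.715

The likelihood of the observed sequence under each hypothesis: P(data | box A) = (4/10)(6/9)(5/8)(4/7) = 2/21; P(data | box B) = (5/11)(6/10)(5/9)(4/8) = 5/66.
The prior-weighted likelihoods are 2/3 · 2/21 = 4/63, 1/3 · 5/66 = 5/198; these sum to 41/462.
Hence P(box A | data) = (4/63) / (41/462) = 88/123.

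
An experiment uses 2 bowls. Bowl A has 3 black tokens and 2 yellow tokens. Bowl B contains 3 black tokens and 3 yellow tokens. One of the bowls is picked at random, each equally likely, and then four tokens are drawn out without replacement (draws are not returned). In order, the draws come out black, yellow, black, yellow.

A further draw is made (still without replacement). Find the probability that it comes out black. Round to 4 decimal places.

0.7500

Under each hypothesis, the probability of the observed sequence is: P(data | bowl A) = (3/5)(2/4)(2/3)(1/2) = 1/10; P(data | bowl B) = (3/6)(3/5)(2/4)(2/3) = 1/10.
Weighting by the prior gives 1/2 · 1/10 = 1/20, 1/2 · 1/10 = 1/20; summing to 1/10.
The posterior is then P(bowl A | data) = 1/2, P(bowl B | data) = 1/2.
So P(black next | data) = Σ P(black next | H) P(H | data) = (1)(1/2) + (1/2)(1/2) = 3/4.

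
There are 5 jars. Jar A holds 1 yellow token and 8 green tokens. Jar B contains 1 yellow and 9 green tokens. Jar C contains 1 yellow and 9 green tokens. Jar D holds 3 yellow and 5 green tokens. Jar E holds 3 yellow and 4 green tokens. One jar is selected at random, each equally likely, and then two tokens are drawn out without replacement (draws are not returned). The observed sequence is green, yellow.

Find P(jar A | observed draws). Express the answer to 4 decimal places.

0.1285

For each hypothesis, P(data | H) works out to: P(data | jar A) = (8/9)(1/8) = 0.11111; P(data | jar B) = (9/10)(1/9) = 0.1; P(data | jar C) = (9/10)(1/9) = 0.1; P(data | jar D) = (5/8)(3/7) = 0.26786; P(data | jar E) = (4/7)(3/6) = 0.28571.
Weighting by the prior gives 1/5 · 0.11111 = 0.022222, 1/5 · 0.1 = 0.02, 1/5 · 0.1 = 0.02, 1/5 · 0.26786 = 0.053571, 1/5 · 0.28571 = 0.057143; these sum to 0.17294.
So P(jar A | data) = (0.022222) / (0.17294) = 0.1285.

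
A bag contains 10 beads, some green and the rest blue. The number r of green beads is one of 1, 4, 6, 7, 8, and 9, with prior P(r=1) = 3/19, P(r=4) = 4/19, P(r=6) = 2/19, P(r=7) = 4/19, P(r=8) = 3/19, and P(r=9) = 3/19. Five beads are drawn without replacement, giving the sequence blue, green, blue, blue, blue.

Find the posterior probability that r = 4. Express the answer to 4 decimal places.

0.3810

The likelihood of the observed sequence under each hypothesis: P(data | r = 1) = (9/10)(1/9)(8/8)(7/7)(6/6) = 0.1; P(data | r = 4) = (6/10)(4/9)(5/8)(4/7)(3/6) = 0.047619; P(data | r = 6) = (4/10)(6/9)(3/8)(2/7)(1/6) = 0.0047619; P(data | r = 7) = (3/10)(7/9)(2/8)(1/7)(0/6) = 0; P(data | r = 8) = (2/10)(8/9)(1/8)(0/7) = 0; P(data | r = 9) = (1/10)(9/9)(0/8) = 0.
Weighting by the prior gives 3/19 · 0.1 = 0.015789, 4/19 · 0.047619 = 0.010025, 2/19 · 0.0047619 = 0.00050125, 4/19 · 0 = 0, 3/19 · 0 = 0, 3/19 · 0 = 0; summing to 0.026316.
So P(r = 4 | data) = (0.010025) / (0.026316) = 0.38095.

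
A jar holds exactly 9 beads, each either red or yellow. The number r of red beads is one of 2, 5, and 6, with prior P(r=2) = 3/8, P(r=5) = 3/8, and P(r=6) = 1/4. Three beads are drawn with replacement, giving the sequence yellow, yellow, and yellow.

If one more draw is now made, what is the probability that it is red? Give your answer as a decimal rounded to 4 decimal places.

For each hypothesis, P(data | H) works out to: P(data | r = 2) = (7/9)(7/9)(7/9) = 0.47051; P(data | r = 5) = (4/9)(4/9)(4/9) = 0.087791; P(data | r = 6) = (3/9)(3/9)(3/9) = 0.037037.
Multiplying each by its prior: 3/8 · 0.47051 = 0.17644, 3/8 · 0.087791 = 0.032922, 1/4 · 0.037037 = 0.0092593; with total 0.21862.
Dividing through by the total gives posterior P(r = 2 | data) = 0.80706, P(r = 5 | data) = 0.15059, P(r = 6 | data) = 0.042353.
Averaging over the posterior, P(red next | data) = (2/9)(0.80706) + (5/9)(0.15059) + (2/3)(0.042353) = 0.29124.

0.2912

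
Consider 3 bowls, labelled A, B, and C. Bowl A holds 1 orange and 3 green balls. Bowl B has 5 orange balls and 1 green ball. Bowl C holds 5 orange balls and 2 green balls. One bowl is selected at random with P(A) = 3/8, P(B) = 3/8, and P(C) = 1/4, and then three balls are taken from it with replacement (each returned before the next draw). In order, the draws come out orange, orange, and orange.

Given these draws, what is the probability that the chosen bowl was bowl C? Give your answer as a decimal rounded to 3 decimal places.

The likelihood of the observed sequence under each hypothesis: P(data | bowl A) = (1/4)(1/4)(1/4) = 0.015625; P(data | bowl B) = (5/6)(5/6)(5/6) = 0.5787; P(data | bowl C) = (5/7)(5/7)(5/7) = 0.36443.
Weighting by the prior gives 3/8 · 0.015625 = 0.0058594, 3/8 · 0.5787 = 0.21701, 1/4 · 0.36443 = 0.091108; with total 0.31398.
So P(bowl C | data) = (0.091108) / (0.31398) = 0.29017.

0.290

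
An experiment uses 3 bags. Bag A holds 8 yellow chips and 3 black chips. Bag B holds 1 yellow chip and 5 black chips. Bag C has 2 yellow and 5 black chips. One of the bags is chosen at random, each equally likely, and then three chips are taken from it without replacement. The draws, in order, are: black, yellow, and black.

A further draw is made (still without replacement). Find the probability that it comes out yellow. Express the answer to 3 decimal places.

0.222

The likelihood of the observed sequence under each hypothesis: P(data | bag A) = (3/11)(8/10)(2/9) = 0.048485; P(data | bag B) = (5/6)(1/5)(4/4) = 0.16667; P(data | bag C) = (5/7)(2/6)(4/5) = 0.19048.
Multiplying each by its prior: 1/3 · 0.048485 = 0.016162, 1/3 · 0.16667 = 0.055556, 1/3 · 0.19048 = 0.063492; summing to 0.13521.
Normalising, the posterior is P(bag A | data) = 0.11953, P(bag B | data) = 0.41089, P(bag C | data) = 0.46958.
So P(yellow next | data) = Σ P(yellow next | H) P(H | data) = (7/8)(0.11953) + (0)(0.41089) + (1/4)(0.46958) = 0.22199.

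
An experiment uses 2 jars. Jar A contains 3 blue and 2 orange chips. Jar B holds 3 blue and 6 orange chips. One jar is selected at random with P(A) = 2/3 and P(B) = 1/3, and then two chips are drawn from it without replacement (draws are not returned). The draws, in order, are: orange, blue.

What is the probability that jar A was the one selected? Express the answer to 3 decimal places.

Under each hypothesis, the probability of the observed sequence is: P(data | jar A) = (2/5)(3/4) = 3/10; P(data | jar B) = (6/9)(3/8) = 1/4.
Weighting by the prior gives 2/3 · 3/10 = 1/5, 1/3 · 1/4 = 1/12; summing to 17/60.
So P(jar A | data) = (1/5) / (17/60) = 12/17.

0.706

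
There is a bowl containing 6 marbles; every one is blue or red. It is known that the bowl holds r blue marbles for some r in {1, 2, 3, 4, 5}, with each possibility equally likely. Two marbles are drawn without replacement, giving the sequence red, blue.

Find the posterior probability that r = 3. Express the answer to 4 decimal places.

Compute the likelihood of the observed sequence for each case: P(data | r = 1) = (5/6)(1/5) = 1/6; P(data | r = 2) = (4/6)(2/5) = 4/15; P(data | r = 3) = (3/6)(3/5) = 3/10; P(data | r = 4) = (2/6)(4/5) = 4/15; P(data | r = 5) = (1/6)(5/5) = 1/6.
Multiplying each by its prior: 1/5 · 1/6 = 1/30, 1/5 · 4/15 = 4/75, 1/5 · 3/10 = 3/50, 1/5 · 4/15 = 4/75, 1/5 · 1/6 = 1/30; summing to 7/30.
Therefore the posterior P(r = 3 | data) = (3/50) / (7/30) = 9/35.

0.2571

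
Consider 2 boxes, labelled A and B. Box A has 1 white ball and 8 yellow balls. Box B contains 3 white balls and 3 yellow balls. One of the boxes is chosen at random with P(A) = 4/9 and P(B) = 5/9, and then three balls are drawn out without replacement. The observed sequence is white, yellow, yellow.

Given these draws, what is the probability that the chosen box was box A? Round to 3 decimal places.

0.372

For each hypothesis, P(data | H) works out to: P(data | box A) = (1/9)(8/8)(7/7) = 1/9; P(data | box B) = (3/6)(3/5)(2/4) = 3/20.
Multiplying each by its prior: 4/9 · 1/9 = 4/81, 5/9 · 3/20 = 1/12; with total 43/324.
Therefore the posterior P(box A | data) = (4/81) / (43/324) = 16/43.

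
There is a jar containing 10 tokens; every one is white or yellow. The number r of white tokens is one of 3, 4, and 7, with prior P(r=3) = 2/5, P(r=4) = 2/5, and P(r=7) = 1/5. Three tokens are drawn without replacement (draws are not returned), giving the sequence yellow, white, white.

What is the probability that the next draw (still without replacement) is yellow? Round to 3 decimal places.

The likelihood of the observed sequence under each hypothesis: P(data | r = 3) = (7/10)(3/9)(2/8) = 7/120; P(data | r = 4) = (6/10)(4/9)(3/8) = 1/10; P(data | r = 7) = (3/10)(7/9)(6/8) = 7/40.
Weighting by the prior gives 2/5 · 7/120 = 7/300, 2/5 · 1/10 = 1/25, 1/5 · 7/40 = 7/200; these sum to 59/600.
Dividing through by the total gives posterior P(r = 3 | data) = 14/59, P(r = 4 | data) = 24/59, P(r = 7 | data) = 21/59.
The predictive probability is P(yellow next | data) = (6/7)(14/59) + (5/7)(24/59) + (2/7)(21/59) = 246/413.

0.596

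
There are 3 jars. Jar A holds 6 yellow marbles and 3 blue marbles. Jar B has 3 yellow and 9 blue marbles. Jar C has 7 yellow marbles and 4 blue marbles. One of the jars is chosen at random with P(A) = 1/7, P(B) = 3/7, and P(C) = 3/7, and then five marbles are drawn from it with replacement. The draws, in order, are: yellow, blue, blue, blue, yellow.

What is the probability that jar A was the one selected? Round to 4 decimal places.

The likelihood of the observed sequence under each hypothesis: P(data | jar A) = (6/9)(3/9)(3/9)(3/9)(6/9) = 0.016461; P(data | jar B) = (3/12)(9/12)(9/12)(9/12)(3/12) = 0.026367; P(data | jar C) = (7/11)(4/11)(4/11)(4/11)(7/11) = 0.019472.
The prior-weighted likelihoods are 1/7 · 0.016461 = 0.0023516, 3/7 · 0.026367 = 0.0113, 3/7 · 0.019472 = 0.0083452; with total 0.021997.
By Bayes' rule, P(jar A | data) = (0.0023516) / (0.021997) = 0.1069.

0.1069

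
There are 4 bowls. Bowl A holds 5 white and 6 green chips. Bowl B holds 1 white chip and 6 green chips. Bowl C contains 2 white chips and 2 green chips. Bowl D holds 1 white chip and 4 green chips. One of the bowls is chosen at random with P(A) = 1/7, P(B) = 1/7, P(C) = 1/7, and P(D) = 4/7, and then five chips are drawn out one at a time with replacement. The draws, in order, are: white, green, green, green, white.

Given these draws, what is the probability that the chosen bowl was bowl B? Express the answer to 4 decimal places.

0.0805

Under each hypothesis, the probability of the observed sequence is: P(data | bowl A) = (5/11)(6/11)(6/11)(6/11)(5/11) = 0.03353; P(data | bowl B) = (1/7)(6/7)(6/7)(6/7)(1/7) = 0.012852; P(data | bowl C) = (2/4)(2/4)(2/4)(2/4)(2/4) = 0.03125; P(data | bowl D) = (1/5)(4/5)(4/5)(4/5)(1/5) = 0.02048.
Multiplying each by its prior: 1/7 · 0.03353 = 0.00479, 1/7 · 0.012852 = 0.001836, 1/7 · 0.03125 = 0.0044643, 4/7 · 0.02048 = 0.011703; with total 0.022793.
So P(bowl B | data) = (0.001836) / (0.022793) = 0.080549.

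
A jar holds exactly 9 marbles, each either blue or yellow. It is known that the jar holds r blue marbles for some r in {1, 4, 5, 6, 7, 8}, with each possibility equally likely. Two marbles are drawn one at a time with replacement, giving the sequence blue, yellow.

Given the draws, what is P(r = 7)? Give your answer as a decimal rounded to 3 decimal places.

Compute the likelihood of the observed sequence for each case: P(data | r = 1) = (1/9)(8/9) = 8/81; P(data | r = 4) = (4/9)(5/9) = 20/81; P(data | r = 5) = (5/9)(4/9) = 20/81; P(data | r = 6) = (6/9)(3/9) = 2/9; P(data | r = 7) = (7/9)(2/9) = 14/81; P(data | r = 8) = (8/9)(1/9) = 8/81.
Weighting by the prior gives 1/6 · 8/81 = 4/243, 1/6 · 20/81 = 10/243, 1/6 · 20/81 = 10/243, 1/6 · 2/9 = 1/27, 1/6 · 14/81 = 7/243, 1/6 · 8/81 = 4/243; these sum to 44/243.
So P(r = 7 | data) = (7/243) / (44/243) = 7/44.

0.159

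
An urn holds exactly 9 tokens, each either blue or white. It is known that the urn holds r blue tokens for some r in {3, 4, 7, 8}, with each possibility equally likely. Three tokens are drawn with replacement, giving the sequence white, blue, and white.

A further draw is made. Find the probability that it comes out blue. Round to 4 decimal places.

The likelihood of the observed sequence under each hypothesis: P(data | r = 3) = (6/9)(3/9)(6/9) = 4/27; P(data | r = 4) = (5/9)(4/9)(5/9) = 100/729; P(data | r = 7) = (2/9)(7/9)(2/9) = 28/729; P(data | r = 8) = (1/9)(8/9)(1/9) = 8/729.
Weighting by the prior gives 1/4 · 4/27 = 1/27, 1/4 · 100/729 = 25/729, 1/4 · 28/729 = 7/729, 1/4 · 8/729 = 2/729; with total 61/729.
The posterior is then P(r = 3 | data) = 27/61, P(r = 4 | data) = 25/61, P(r = 7 | data) = 7/61, P(r = 8 | data) = 2/61.
The predictive probability is P(blue next | data) = (1/3)(27/61) + (4/9)(25/61) + (7/9)(7/61) + (8/9)(2/61) = 82/183.

0.4481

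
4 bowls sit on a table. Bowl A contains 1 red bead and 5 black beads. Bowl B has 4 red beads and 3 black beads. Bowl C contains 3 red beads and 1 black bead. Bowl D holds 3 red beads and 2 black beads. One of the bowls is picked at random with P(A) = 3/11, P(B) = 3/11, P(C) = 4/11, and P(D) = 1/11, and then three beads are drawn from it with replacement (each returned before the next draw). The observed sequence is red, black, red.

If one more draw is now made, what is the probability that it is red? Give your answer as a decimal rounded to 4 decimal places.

0.6354

Compute the likelihood of the observed sequence for each case: P(data | bowl A) = (1/6)(5/6)(1/6) = 0.023148; P(data | bowl B) = (4/7)(3/7)(4/7) = 0.13994; P(data | bowl C) = (3/4)(1/4)(3/4) = 0.14062; P(data | bowl D) = (3/5)(2/5)(3/5) = 0.144.
Multiplying each by its prior: 3/11 · 0.023148 = 0.0063131, 3/11 · 0.13994 = 0.038166, 4/11 · 0.14062 = 0.051136, 1/11 · 0.144 = 0.013091; with total 0.10871.
Dividing through by the total gives posterior P(bowl A | data) = 0.058075, P(bowl B | data) = 0.35109, P(bowl C | data) = 0.47041, P(bowl D | data) = 0.12042.
Averaging over the posterior, P(red next | data) = (1/6)(0.058075) + (4/7)(0.35109) + (3/4)(0.47041) + (3/5)(0.12042) = 0.63536.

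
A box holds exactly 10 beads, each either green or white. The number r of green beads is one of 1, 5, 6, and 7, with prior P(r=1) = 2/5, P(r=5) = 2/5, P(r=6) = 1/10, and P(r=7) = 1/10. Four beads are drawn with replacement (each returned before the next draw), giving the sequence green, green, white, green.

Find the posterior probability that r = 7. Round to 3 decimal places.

0.232

Under each hypothesis, the probability of the observed sequence is: P(data | r = 1) = (1/10)(1/10)(9/10)(1/10) = 0.0009; P(data | r = 5) = (5/10)(5/10)(5/10)(5/10) = 0.0625; P(data | r = 6) = (6/10)(6/10)(4/10)(6/10) = 0.0864; P(data | r = 7) = (7/10)(7/10)(3/10)(7/10) = 0.1029.
Weighting by the prior gives 2/5 · 0.0009 = 0.00036, 2/5 · 0.0625 = 0.025, 1/10 · 0.0864 = 0.00864, 1/10 · 0.1029 = 0.01029; summing to 0.04429.
So P(r = 7 | data) = (0.01029) / (0.04429) = 0.23233.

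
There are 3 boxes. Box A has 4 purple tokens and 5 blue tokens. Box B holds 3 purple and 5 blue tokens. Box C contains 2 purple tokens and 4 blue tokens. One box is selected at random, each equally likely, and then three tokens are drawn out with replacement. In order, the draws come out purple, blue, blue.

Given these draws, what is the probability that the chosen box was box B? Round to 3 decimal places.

Compute the likelihood of the observed sequence for each case: P(data | box A) = (4/9)(5/9)(5/9) = 0.13717; P(data | box B) = (3/8)(5/8)(5/8) = 0.14648; P(data | box C) = (2/6)(4/6)(4/6) = 0.14815.
Weighting by the prior gives 1/3 · 0.13717 = 0.045725, 1/3 · 0.14648 = 0.048828, 1/3 · 0.14815 = 0.049383; these sum to 0.14394.
So P(box B | data) = (0.048828) / (0.14394) = 0.33924.

0.339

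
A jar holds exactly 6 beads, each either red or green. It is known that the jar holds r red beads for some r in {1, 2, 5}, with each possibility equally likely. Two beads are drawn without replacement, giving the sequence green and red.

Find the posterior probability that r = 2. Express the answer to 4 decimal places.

0.4444

The likelihood of the observed sequence under each hypothesis: P(data | r = 1) = (5/6)(1/5) = 1/6; P(data | r = 2) = (4/6)(2/5) = 4/15; P(data | r = 5) = (1/6)(5/5) = 1/6.
The prior-weighted likelihoods are 1/3 · 1/6 = 1/18, 1/3 · 4/15 = 4/45, 1/3 · 1/6 = 1/18; summing to 1/5.
By Bayes' rule, P(r = 2 | data) = (4/45) / (1/5) = 4/9.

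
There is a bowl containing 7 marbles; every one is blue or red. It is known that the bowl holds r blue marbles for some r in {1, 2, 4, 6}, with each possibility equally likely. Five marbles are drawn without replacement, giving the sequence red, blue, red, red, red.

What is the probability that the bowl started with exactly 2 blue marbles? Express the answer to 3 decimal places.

0.400

The likelihood of the observed sequence under each hypothesis: P(data | r = 1) = (6/7)(1/6)(5/5)(4/4)(3/3) = 1/7; P(data | r = 2) = (5/7)(2/6)(4/5)(3/4)(2/3) = 2/21; P(data | r = 4) = (3/7)(4/6)(2/5)(1/4)(0/3) = 0; P(data | r = 6) = (1/7)(6/6)(0/5) = 0.
Weighting by the prior gives 1/4 · 1/7 = 1/28, 1/4 · 2/21 = 1/42, 1/4 · 0 = 0, 1/4 · 0 = 0; with total 5/84.
Therefore the posterior P(r = 2 | data) = (1/42) / (5/84) = 2/5.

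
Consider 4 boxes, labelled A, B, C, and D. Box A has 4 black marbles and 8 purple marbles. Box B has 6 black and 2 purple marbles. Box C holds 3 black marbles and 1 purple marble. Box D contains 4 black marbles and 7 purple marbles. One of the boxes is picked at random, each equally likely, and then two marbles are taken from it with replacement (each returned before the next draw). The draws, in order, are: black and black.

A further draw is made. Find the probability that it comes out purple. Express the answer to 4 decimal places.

0.3212

Compute the likelihood of the observed sequence for each case: P(data | box A) = (4/12)(4/12) = 0.11111; P(data | box B) = (6/8)(6/8) = 0.5625; P(data | box C) = (3/4)(3/4) = 0.5625; P(data | box D) = (4/11)(4/11) = 0.13223.
Multiplying each by its prior: 1/4 · 0.11111 = 0.027778, 1/4 · 0.5625 = 0.14062, 1/4 · 0.5625 = 0.14062, 1/4 · 0.13223 = 0.033058; these sum to 0.34209.
Normalising, the posterior is P(box A | data) = 0.081201, P(box B | data) = 0.41108, P(box C | data) = 0.41108, P(box D | data) = 0.096636.
The predictive probability is P(purple next | data) = (2/3)(0.081201) + (1/4)(0.41108) + (1/4)(0.41108) + (7/11)(0.096636) = 0.32117.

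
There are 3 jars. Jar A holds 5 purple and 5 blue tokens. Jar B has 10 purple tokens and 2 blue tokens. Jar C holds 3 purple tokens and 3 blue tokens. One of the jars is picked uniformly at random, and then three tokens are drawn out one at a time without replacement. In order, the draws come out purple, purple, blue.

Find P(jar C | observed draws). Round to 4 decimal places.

Compute the likelihood of the observed sequence for each case: P(data | jar A) = (5/10)(4/9)(5/8) = 0.13889; P(data | jar B) = (10/12)(9/11)(2/10) = 0.13636; P(data | jar C) = (3/6)(2/5)(3/4) = 0.15.
Multiplying each by its prior: 1/3 · 0.13889 = 0.046296, 1/3 · 0.13636 = 0.045455, 1/3 · 0.15 = 0.05; with total 0.14175.
By Bayes' rule, P(jar C | data) = (0.05) / (0.14175) = 0.35273.

0.3527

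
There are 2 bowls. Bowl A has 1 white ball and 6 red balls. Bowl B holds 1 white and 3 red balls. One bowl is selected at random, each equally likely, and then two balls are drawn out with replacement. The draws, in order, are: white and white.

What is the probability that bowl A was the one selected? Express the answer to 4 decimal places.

Compute the likelihood of the observed sequence for each case: P(data | bowl A) = (1/7)(1/7) = 0.020408; P(data | bowl B) = (1/4)(1/4) = 0.0625.
The prior-weighted likelihoods are 1/2 · 0.020408 = 0.010204, 1/2 · 0.0625 = 0.03125; these sum to 0.041454.
So P(bowl A | data) = (0.010204) / (0.041454) = 0.24615.

0.2462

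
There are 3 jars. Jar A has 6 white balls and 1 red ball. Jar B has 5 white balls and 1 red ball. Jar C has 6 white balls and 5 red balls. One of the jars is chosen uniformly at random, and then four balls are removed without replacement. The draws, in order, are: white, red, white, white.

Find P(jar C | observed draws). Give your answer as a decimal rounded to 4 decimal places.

For each hypothesis, P(data | H) works out to: P(data | jar A) = (6/7)(1/6)(5/5)(4/4) = 1/7; P(data | jar B) = (5/6)(1/5)(4/4)(3/3) = 1/6; P(data | jar C) = (6/11)(5/10)(5/9)(4/8) = 5/66.
Weighting by the prior gives 1/3 · 1/7 = 1/21, 1/3 · 1/6 = 1/18, 1/3 · 5/66 = 5/198; these sum to 89/693.
Therefore the posterior P(jar C | data) = (5/198) / (89/693) = 35/178.

0.1966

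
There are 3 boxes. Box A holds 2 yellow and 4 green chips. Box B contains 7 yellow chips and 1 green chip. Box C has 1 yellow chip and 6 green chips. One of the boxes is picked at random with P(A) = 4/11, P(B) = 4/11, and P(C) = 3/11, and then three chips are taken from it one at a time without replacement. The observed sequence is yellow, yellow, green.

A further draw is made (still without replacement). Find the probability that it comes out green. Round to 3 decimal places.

Under each hypothesis, the probability of the observed sequence is: P(data | box A) = (2/6)(1/5)(4/4) = 1/15; P(data | box B) = (7/8)(6/7)(1/6) = 1/8; P(data | box C) = (1/7)(0/6) = 0.
Weighting by the prior gives 4/11 · 1/15 = 4/165, 4/11 · 1/8 = 1/22, 3/11 · 0 = 0; with total 23/330.
The posterior is then P(box A | data) = 8/23, P(box B | data) = 15/23, P(box C | data) = 0.
The predictive probability is P(green next | data) = (1)(8/23) + (0)(15/23) = 8/23.

0.348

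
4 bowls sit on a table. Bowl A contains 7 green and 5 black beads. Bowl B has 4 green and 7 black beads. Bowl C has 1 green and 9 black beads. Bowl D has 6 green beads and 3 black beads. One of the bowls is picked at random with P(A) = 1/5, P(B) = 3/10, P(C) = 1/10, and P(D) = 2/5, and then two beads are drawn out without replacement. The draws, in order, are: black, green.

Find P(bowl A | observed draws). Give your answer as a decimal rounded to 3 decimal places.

0.222

Under each hypothesis, the probability of the observed sequence is: P(data | bowl A) = (5/12)(7/11) = 35/132; P(data | bowl B) = (7/11)(4/10) = 14/55; P(data | bowl C) = (9/10)(1/9) = 1/10; P(data | bowl D) = (3/9)(6/8) = 1/4.
Weighting by the prior gives 1/5 · 35/132 = 7/132, 3/10 · 14/55 = 21/275, 1/10 · 1/10 = 1/100, 2/5 · 1/4 = 1/10; with total 79/330.
Therefore the posterior P(bowl A | data) = (7/132) / (79/330) = 35/158.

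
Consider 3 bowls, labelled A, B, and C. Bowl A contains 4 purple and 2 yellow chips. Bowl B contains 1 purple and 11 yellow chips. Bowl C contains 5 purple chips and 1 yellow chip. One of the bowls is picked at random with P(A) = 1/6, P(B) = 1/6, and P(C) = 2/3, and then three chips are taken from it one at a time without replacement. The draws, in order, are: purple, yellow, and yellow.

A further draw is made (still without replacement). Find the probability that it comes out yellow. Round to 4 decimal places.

0.5556

Compute the likelihood of the observed sequence for each case: P(data | bowl A) = (4/6)(2/5)(1/4) = 1/15; P(data | bowl B) = (1/12)(11/11)(10/10) = 1/12; P(data | bowl C) = (5/6)(1/5)(0/4) = 0.
Multiplying each by its prior: 1/6 · 1/15 = 1/90, 1/6 · 1/12 = 1/72, 2/3 · 0 = 0; these sum to 1/40.
Normalising, the posterior is P(bowl A | data) = 4/9, P(bowl B | data) = 5/9, P(bowl C | data) = 0.
The predictive probability is P(yellow next | data) = (0)(4/9) + (1)(5/9) = 5/9.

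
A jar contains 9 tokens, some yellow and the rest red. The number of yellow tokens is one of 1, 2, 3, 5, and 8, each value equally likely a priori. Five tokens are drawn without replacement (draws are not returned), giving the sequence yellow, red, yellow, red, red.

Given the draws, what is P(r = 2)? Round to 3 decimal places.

0.259

Under each hypothesis, the probability of the observed sequence is: P(data | r = 1) = (1/9)(8/8)(0/7) = 0; P(data | r = 2) = (2/9)(7/8)(1/7)(6/6)(5/5) = 1/36; P(data | r = 3) = (3/9)(6/8)(2/7)(5/6)(4/5) = 1/21; P(data | r = 5) = (5/9)(4/8)(4/7)(3/6)(2/5) = 2/63; P(data | r = 8) = (8/9)(1/8)(7/7)(0/6) = 0.
The prior-weighted likelihoods are 1/5 · 0 = 0, 1/5 · 1/36 = 1/180, 1/5 · 1/21 = 1/105, 1/5 · 2/63 = 2/315, 1/5 · 0 = 0; with total 3/140.
By Bayes' rule, P(r = 2 | data) = (1/180) / (3/140) = 7/27.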